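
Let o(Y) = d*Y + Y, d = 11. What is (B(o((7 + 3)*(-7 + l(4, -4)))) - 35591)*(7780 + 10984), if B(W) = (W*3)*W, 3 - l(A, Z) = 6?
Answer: 80392650476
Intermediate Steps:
l(A, Z) = -3 (l(A, Z) = 3 - 1*6 = 3 - 6 = -3)
o(Y) = 12*Y (o(Y) = 11*Y + Y = 12*Y)
B(W) = 3*W² (B(W) = (3*W)*W = 3*W²)
(B(o((7 + 3)*(-7 + l(4, -4)))) - 35591)*(7780 + 10984) = (3*(12*((7 + 3)*(-7 - 3)))² - 35591)*(7780 + 10984) = (3*(12*(10*(-10)))² - 35591)*18764 = (3*(12*(-100))² - 35591)*18764 = (3*(-1200)² - 35591)*18764 = (3*1440000 - 35591)*18764 = (4320000 - 35591)*18764 = 4284409*18764 = 80392650476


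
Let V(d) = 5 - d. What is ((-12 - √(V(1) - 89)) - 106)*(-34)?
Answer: 4012 + 34*I*√85 ≈ 4012.0 + 313.46*I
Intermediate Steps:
((-12 - √(V(1) - 89)) - 106)*(-34) = ((-12 - √((5 - 1*1) - 89)) - 106)*(-34) = ((-12 - √((5 - 1) - 89)) - 106)*(-34) = ((-12 - √(4 - 89)) - 106)*(-34) = ((-12 - √(-85)) - 106)*(-34) = ((-12 - I*√85) - 106)*(-34) = (-118 - I*√85)*(-34) = 4012 + 34*I*√85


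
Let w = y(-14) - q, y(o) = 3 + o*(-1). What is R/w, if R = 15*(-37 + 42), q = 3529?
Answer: -75/3512 ≈ -0.021355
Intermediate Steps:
y(o) = 3 - o
R = 75 (R = 15*5 = 75)
w = -3512 (w = (3 - 1*(-14)) - 1*3529 = (3 + 14) - 3529 = 17 - 3529 = -3512)
R/w = 75/(-3512) = 75*(-1/3512) = -75/3512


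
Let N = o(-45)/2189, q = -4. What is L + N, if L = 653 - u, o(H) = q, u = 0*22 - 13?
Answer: 1457870/2189 ≈ 666.00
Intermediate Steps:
u = -13 (u = 0 - 13 = -13)
o(H) = -4
N = -4/2189 ≈ -0.0018273
L = 666 (L = 653 - 1*(-13) = 653 + 13 = 666)
L + N = 666 - 4/2189 = 1457870/2189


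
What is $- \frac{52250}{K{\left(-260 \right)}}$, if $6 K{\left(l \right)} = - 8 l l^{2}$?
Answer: $- \frac{627}{281216} \approx -0.0022296$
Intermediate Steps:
$K{\left(l \right)} = - \frac{4 l^{3}}{3}$ ($K{\left(l \right)} = \frac{- 8 l l^{2}}{6} = \frac{\left(-8\right) l^{3}}{6} = - \frac{4 l^{3}}{3}$)
$- \frac{52250}{K{\left(-260 \right)}} = - \frac{52250}{\left(- \frac{4}{3}\right) \left(-260\right)^{3}} = - \frac{52250}{\left(- \frac{4}{3}\right) \left(-17576000\right)} = - \frac{52250}{\frac{70304000}{3}} = \left(-52250\right) \frac{3}{70304000} = - \frac{627}{281216}$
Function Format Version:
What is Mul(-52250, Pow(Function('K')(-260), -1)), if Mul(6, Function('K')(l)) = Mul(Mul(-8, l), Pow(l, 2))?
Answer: Rational(-627, 281216) ≈ -0.0022296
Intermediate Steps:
Function('K')(l) = Mul(Rational(-4, 3), Pow(l, 3)) (Function('K')(l) = Mul(Rational(1, 6), Mul(Mul(-8, l), Pow(l, 2))) = Mul(Rational(1, 6), Mul(-8, Pow(l, 3))) = Mul(Rational(-4, 3), Pow(l, 3)))
Mul(-52250, Pow(Function('K')(-260), -1)) = Mul(-52250, Pow(Mul(Rational(-4, 3), Pow(-260, 3)), -1)) = Mul(-52250, Pow(Mul(Rational(-4, 3), -17576000), -1)) = Mul(-52250, Pow(Rational(70304000, 3), -1)) = Mul(-52250, Rational(3, 70304000)) = Rational(-627, 281216)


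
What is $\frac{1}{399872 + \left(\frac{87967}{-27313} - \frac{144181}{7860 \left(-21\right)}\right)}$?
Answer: $\frac{409843980}{163884169987163} \approx 2.5008 \cdot 10^{-6}$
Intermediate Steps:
$\frac{1}{399872 + \left(\frac{87967}{-27313} - \frac{144181}{7860 \left(-21\right)}\right)} = \frac{1}{399872 - \left(\frac{7997}{2483} + \frac{144181}{-165060}\right)} = \frac{1}{399872 - \frac{961983397}{409843980}} = \frac{1}{\frac{163884169987163}{409843980}} = \frac{409843980}{163884169987163}$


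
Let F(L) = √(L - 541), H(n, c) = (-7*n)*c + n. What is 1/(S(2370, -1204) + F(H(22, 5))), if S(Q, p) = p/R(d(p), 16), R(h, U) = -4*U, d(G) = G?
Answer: 4816/420585 - 256*I*√1289/420585 ≈ 0.011451 - 0.021853*I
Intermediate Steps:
H(n, c) = n - 7*c*n (H(n, c) = -7*c*n + n = n - 7*c*n)
F(L) = √(-541 + L)
S(Q, p) = -p/64 (S(Q, p) = p/((-4*16)) = p/(-64) = p*(-1/64) = -p/64)
1/(S(2370, -1204) + F(H(22, 5))) = 1/(-1/64*(-1204) + √(-541 + 22*(1 - 7*5))) = 1/(301/16 + √(-541 + 22*(1 - 35))) = 1/(301/16 + √(-541 + 22*(-34))) = 1/(301/16 + √(-541 - 748)) = 1/(301/16 + √(-1289)) = 1/(301/16 + I*√1289)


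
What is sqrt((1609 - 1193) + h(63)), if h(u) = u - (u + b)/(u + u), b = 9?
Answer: sqrt(23443)/7 ≈ 21.873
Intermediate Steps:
h(u) = u - (9 + u)/(2*u) (h(u) = u - (u + 9)/(u + u) = u - (9 + u)/(2*u))
sqrt((1609 - 1193) + h(63)) = sqrt((1609 - 1193) + (-1/2 + 63 - 9/2/63)) = sqrt(416 + (-1/2 + 63 - 9/2*1/63)) = sqrt(416 + (-1/2 + 63 - 1/14)) = sqrt(416 + 437/7) = sqrt(3349/7) = sqrt(23443)/7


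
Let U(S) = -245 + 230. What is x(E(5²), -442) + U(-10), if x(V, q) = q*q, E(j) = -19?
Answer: 195349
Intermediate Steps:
x(V, q) = q²
U(S) = -15
x(E(5²), -442) + U(-10) = (-442)² - 15 = 195364 - 15 = 195349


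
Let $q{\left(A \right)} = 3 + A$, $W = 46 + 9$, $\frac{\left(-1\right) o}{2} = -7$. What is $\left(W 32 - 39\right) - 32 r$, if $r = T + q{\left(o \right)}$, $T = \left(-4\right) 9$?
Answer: $2329$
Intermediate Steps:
$o = 14$ ($o = \left(-2\right) \left(-7\right) = 14$)
$W = 55$
$T = -36$
$r = -19$ ($r = -36 + \left(3 + 14\right) = -36 + 17 = -19$)
$\left(W 32 - 39\right) - 32 r = \left(55 \cdot 32 - 39\right) - -608 = \left(1760 - 39\right) + 608 = 1721 + 608 = 2329$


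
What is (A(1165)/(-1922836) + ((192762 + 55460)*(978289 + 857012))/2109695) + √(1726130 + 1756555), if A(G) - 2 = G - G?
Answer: 437985588463287901/2028298747510 + 3*√386965 ≈ 2.1780e+5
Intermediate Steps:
A(G) = 2 (A(G) = 2 + (G - G) = 2 + 0 = 2)
(A(1165)/(-1922836) + ((192762 + 55460)*(978289 + 857012))/2109695) + √(1726130 + 1756555) = (2/(-1922836) + ((192762 + 55460)*(978289 + 857012))/2109695) + √(1726130 + 1756555) = (2*(-1/1922836) + (248222*1835301)*(1/2109695)) + √3482685 = (-1/961418 + 455562084822*(1/2109695)) + 3*√386965 = (-1/961418 + 455562084822/2109695) + 3*√386965 = 437985588463287901/2028298747510 + 3*√386965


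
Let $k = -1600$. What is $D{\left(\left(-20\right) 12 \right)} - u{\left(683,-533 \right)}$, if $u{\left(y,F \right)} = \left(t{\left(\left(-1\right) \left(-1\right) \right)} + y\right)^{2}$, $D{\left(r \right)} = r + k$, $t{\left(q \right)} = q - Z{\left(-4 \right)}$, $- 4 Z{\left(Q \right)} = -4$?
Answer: $-468329$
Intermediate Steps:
$Z{\left(Q \right)} = 1$ ($Z{\left(Q \right)} = \left(- \frac{1}{4}\right) \left(-4\right) = 1$)
$t{\left(q \right)} = -1 + q$ ($t{\left(q \right)} = q - 1 = -1 + q$)
$D{\left(r \right)} = -1600 + r$ ($D{\left(r \right)} = r - 1600 = -1600 + r$)
$u{\left(y,F \right)} = y^{2}$ ($u{\left(y,F \right)} = \left(\left(-1 - -1\right) + y\right)^{2} = \left(\left(-1 + 1\right) + y\right)^{2} = \left(0 + y\right)^{2} = y^{2}$)
$D{\left(\left(-20\right) 12 \right)} - u{\left(683,-533 \right)} = \left(-1600 - 240\right) - 683^{2} = \left(-1600 - 240\right) - 466489 = -1840 - 466489 = -468329$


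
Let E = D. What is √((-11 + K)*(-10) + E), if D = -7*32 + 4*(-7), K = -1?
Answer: 2*I*√33 ≈ 11.489*I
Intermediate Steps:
D = -252 (D = -224 - 28 = -252)
E = -252
√((-11 + K)*(-10) + E) = √((-11 - 1)*(-10) - 252) = √(-12*(-10) - 252) = √(120 - 252) = √(-132) = 2*I*√33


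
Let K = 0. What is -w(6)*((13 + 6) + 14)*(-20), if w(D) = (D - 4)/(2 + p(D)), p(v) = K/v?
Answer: 660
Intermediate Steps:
p(v) = 0 (p(v) = 0/v = 0)
w(D) = -2 + D/2 (w(D) = (D - 4)/(2 + 0) = (-4 + D)/2 = (-4 + D)*(1/2) = -2 + D/2)
-w(6)*((13 + 6) + 14)*(-20) = -(-2 + (1/2)*6)*((13 + 6) + 14)*(-20) = -(-2 + 3)*(19 + 14)*(-20) = -1*33*(-20) = -33*(-20) = -1*(-660) = 660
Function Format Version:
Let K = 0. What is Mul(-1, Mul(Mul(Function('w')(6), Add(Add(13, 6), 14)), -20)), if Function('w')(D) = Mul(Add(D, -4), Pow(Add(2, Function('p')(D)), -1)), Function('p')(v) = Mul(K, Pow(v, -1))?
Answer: 660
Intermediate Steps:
Function('p')(v) = 0 (Function('p')(v) = Mul(0, Pow(v, -1)) = 0)
Function('w')(D) = Add(-2, Mul(Rational(1, 2), D)) (Function('w')(D) = Mul(Add(D, -4), Pow(Add(2, 0), -1)) = Mul(Add(-4, D), Pow(2, -1)) = Mul(Add(-4, D), Rational(1, 2)) = Add(-2, Mul(Rational(1, 2), D)))
Mul(-1, Mul(Mul(Function('w')(6), Add(Add(13, 6), 14)), -20)) = Mul(-1, Mul(Mul(Add(-2, Mul(Rational(1, 2), 6)), Add(Add(13, 6), 14)), -20)) = Mul(-1, Mul(Mul(Add(-2, 3), Add(19, 14)), -20)) = Mul(-1, Mul(Mul(1, 33), -20)) = Mul(-1, Mul(33, -20)) = Mul(-1, -660) = 660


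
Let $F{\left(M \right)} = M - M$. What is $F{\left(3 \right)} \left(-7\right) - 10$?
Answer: $-10$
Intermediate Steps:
$F{\left(M \right)} = 0$
$F{\left(3 \right)} \left(-7\right) - 10 = 0 \left(-7\right) - 10 = 0 - 10 = -10$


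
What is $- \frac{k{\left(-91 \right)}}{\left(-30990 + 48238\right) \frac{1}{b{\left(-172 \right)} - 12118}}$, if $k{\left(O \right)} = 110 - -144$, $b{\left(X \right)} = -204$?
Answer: $\frac{782447}{4312} \approx 181.46$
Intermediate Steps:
$k{\left(O \right)} = 254$ ($k{\left(O \right)} = 110 + 144 = 254$)
$- \frac{k{\left(-91 \right)}}{\left(-30990 + 48238\right) \frac{1}{b{\left(-172 \right)} - 12118}} = - \frac{254}{\left(-30990 + 48238\right) \frac{1}{-204 - 12118}} = - \frac{254}{17248 \frac{1}{-12322}} = - \frac{254}{17248 \left(- \frac{1}{12322}\right)} = - \frac{254}{- \frac{8624}{6161}} = - \frac{254 \left(-6161\right)}{8624} = \left(-1\right) \left(- \frac{782447}{4312}\right) = \frac{782447}{4312}$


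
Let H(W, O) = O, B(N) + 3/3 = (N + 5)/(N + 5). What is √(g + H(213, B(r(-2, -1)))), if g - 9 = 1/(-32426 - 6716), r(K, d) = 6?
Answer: √13788826334/39142 ≈ 3.0000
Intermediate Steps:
B(N) = 0 (B(N) = -1 + (N + 5)/(N + 5) = -1 + (5 + N)/(5 + N) = -1 + 1 = 0)
g = 352277/39142 (g = 9 + 1/(-32426 - 6716) = 9 + 1/(-39142) = 9 - 1/39142 = 352277/39142 ≈ 9.0000)
√(g + H(213, B(r(-2, -1)))) = √(352277/39142 + 0) = √(352277/39142) = √13788826334/39142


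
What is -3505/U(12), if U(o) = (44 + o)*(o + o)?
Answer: -3505/1344 ≈ -2.6079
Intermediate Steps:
U(o) = 2*o*(44 + o) (U(o) = (44 + o)*(2*o) = 2*o*(44 + o))
-3505/U(12) = -3505*1/(24*(44 + 12)) = -3505/(2*12*56) = -3505/1344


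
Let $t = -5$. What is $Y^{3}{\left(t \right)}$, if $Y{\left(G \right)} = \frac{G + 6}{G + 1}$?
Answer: $- \frac{1}{64} \approx -0.015625$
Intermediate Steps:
$Y{\left(G \right)} = \frac{6 + G}{1 + G}$
$Y^{3}{\left(t \right)} = \left(\frac{6 - 5}{1 - 5}\right)^{3} = \left(\frac{1}{-4} \cdot 1\right)^{3} = \left(\left(- \frac{1}{4}\right) 1\right)^{3} = \left(- \frac{1}{4}\right)^{3} = - \frac{1}{64}$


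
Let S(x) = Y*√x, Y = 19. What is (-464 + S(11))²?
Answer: 219267 - 17632*√11 ≈ 1.6079e+5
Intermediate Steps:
S(x) = 19*√x
(-464 + S(11))² = (-464 + 19*√11)²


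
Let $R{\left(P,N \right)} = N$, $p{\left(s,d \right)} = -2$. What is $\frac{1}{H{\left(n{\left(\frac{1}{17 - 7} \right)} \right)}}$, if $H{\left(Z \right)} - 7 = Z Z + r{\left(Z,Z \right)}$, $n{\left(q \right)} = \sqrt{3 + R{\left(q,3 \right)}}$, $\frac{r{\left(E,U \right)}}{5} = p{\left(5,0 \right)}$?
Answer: $\frac{1}{3} \approx 0.33333$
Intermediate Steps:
$r{\left(E,U \right)} = -10$ ($r{\left(E,U \right)} = 5 \left(-2\right) = -10$)
$n{\left(q \right)} = \sqrt{6}$ ($n{\left(q \right)} = \sqrt{3 + 3} = \sqrt{6}$)
$H{\left(Z \right)} = -3 + Z^{2}$ ($H{\left(Z \right)} = 7 + \left(Z Z - 10\right) = 7 + \left(Z^{2} - 10\right) = 7 + \left(-10 + Z^{2}\right) = -3 + Z^{2}$)
$\frac{1}{H{\left(n{\left(\frac{1}{17 - 7} \right)} \right)}} = \frac{1}{-3 + \left(\sqrt{6}\right)^{2}} = \frac{1}{-3 + 6} = \frac{1}{3}$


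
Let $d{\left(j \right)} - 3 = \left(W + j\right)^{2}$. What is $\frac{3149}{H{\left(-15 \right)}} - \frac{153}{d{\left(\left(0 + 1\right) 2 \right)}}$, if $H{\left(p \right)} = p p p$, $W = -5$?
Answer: $- \frac{184721}{13500} \approx -13.683$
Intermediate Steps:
$d{\left(j \right)} = 3 + \left(-5 + j\right)^{2}$
$H{\left(p \right)} = p^{3}$ ($H{\left(p \right)} = p^{2} p = p^{3}$)
$\frac{3149}{H{\left(-15 \right)}} - \frac{153}{d{\left(\left(0 + 1\right) 2 \right)}} = \frac{3149}{\left(-15\right)^{3}} - \frac{153}{3 + \left(-5 + \left(0 + 1\right) 2\right)^{2}} = \frac{3149}{-3375} - \frac{153}{3 + \left(-5 + 1 \cdot 2\right)^{2}} = 3149 \left(- \frac{1}{3375}\right) - \frac{153}{3 + \left(-5 + 2\right)^{2}} = - \frac{3149}{3375} - \frac{153}{3 + \left(-3\right)^{2}} = - \frac{3149}{3375} - \frac{153}{3 + 9} = - \frac{3149}{3375} - \frac{153}{12} = - \frac{3149}{3375} - \frac{51}{4} = - \frac{184721}{13500}$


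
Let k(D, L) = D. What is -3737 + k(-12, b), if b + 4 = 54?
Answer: -3749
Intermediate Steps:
b = 50 (b = -4 + 54 = 50)
-3737 + k(-12, b) = -3737 - 12 = -3749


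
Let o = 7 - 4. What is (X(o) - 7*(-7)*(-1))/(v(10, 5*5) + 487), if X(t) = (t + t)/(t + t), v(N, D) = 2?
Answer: -16/163 ≈ -0.098160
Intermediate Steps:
o = 3
X(t) = 1 (X(t) = (2*t)/((2*t)) = (2*t)*(1/(2*t)) = 1)
(X(o) - 7*(-7)*(-1))/(v(10, 5*5) + 487) = (1 - 7*(-7)*(-1))/(2 + 487) = (1 + 49*(-1))/489 = (1 - 49)*(1/489) = -48*1/489 = -16/163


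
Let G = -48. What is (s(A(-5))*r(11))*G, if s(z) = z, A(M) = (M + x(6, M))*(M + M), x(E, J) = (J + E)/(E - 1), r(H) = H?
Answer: -25344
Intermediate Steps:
x(E, J) = (E + J)/(-1 + E)
A(M) = 2*M*(6/5 + 6*M/5) (A(M) = (M + (6 + M)/(-1 + 6))*(M + M) = (M + (6 + M)/5)*(2*M) = (M + (6/5 + M/5))*(2*M) = (6/5 + 6*M/5)*(2*M) = 2*M*(6/5 + 6*M/5))
(s(A(-5))*r(11))*G = (((12/5)*(-5)*(1 - 5))*11)*(-48) = (((12/5)*(-5)*(-4))*11)*(-48) = (48*11)*(-48) = 528*(-48) = -25344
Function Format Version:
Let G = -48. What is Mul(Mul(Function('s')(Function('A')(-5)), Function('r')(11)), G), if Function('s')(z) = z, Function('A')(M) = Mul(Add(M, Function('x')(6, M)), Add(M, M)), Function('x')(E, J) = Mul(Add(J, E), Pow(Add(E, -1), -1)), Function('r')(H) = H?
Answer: -25344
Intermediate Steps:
Function('x')(E, J) = Mul(Pow(Add(-1, E), -1), Add(E, J)) (Function('x')(E, J) = Mul(Add(E, J), Pow(Add(-1, E), -1)) = Mul(Pow(Add(-1, E), -1), Add(E, J)))
Function('A')(M) = Mul(2, M, Add(Rational(6, 5), Mul(Rational(6, 5), M))) (Function('A')(M) = Mul(Add(M, Mul(Pow(Add(-1, 6), -1), Add(6, M))), Add(M, M)) = Mul(Add(M, Mul(Pow(5, -1), Add(6, M))), Mul(2, M)) = Mul(Add(M, Mul(Rational(1, 5), Add(6, M))), Mul(2, M)) = Mul(Add(M, Add(Rational(6, 5), Mul(Rational(1, 5), M))), Mul(2, M)) = Mul(Add(Rational(6, 5), Mul(Rational(6, 5), M)), Mul(2, M)) = Mul(2, M, Add(Rational(6, 5), Mul(Rational(6, 5), M))))
Mul(Mul(Function('s')(Function('A')(-5)), Function('r')(11)), G) = Mul(Mul(Mul(Rational(12, 5), -5, Add(1, -5)), 11), -48) = Mul(Mul(Mul(Rational(12, 5), -5, -4), 11), -48) = Mul(Mul(48, 11), -48) = Mul(528, -48) = -25344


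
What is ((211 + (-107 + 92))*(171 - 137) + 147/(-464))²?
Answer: 9560148618601/215296 ≈ 4.4405e+7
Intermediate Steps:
((211 + (-107 + 92))*(171 - 137) + 147/(-464))² = ((211 - 15)*34 + 147*(-1/464))² = (196*34 - 147/464)² = (6664 - 147/464)² = (3091949/464)² = 9560148618601/215296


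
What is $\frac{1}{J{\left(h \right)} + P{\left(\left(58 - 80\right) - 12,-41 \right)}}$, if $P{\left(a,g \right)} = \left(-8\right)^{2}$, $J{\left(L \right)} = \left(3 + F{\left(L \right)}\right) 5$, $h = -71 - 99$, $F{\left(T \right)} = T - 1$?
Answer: $- \frac{1}{776} \approx -0.0012887$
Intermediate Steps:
$F{\left(T \right)} = -1 + T$
$h = -170$
$J{\left(L \right)} = 10 + 5 L$ ($J{\left(L \right)} = \left(3 + \left(-1 + L\right)\right) 5 = \left(2 + L\right) 5 = 10 + 5 L$)
$P{\left(a,g \right)} = 64$
$\frac{1}{J{\left(h \right)} + P{\left(\left(58 - 80\right) - 12,-41 \right)}} = \frac{1}{\left(10 + 5 \left(-170\right)\right) + 64} = \frac{1}{\left(10 - 850\right) + 64} = \frac{1}{-840 + 64} = \frac{1}{-776} = - \frac{1}{776}$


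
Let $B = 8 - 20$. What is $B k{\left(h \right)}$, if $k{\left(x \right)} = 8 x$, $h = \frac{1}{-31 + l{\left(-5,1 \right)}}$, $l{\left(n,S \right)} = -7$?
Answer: $\frac{48}{19} \approx 2.5263$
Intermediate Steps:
$B = -12$
$h = - \frac{1}{38}$ ($h = \frac{1}{-31 - 7} = \frac{1}{-38} = - \frac{1}{38} \approx -0.026316$)
$B k{\left(h \right)} = - 12 \cdot 8 \left(- \frac{1}{38}\right) = \left(-12\right) \left(- \frac{4}{19}\right) = \frac{48}{19}$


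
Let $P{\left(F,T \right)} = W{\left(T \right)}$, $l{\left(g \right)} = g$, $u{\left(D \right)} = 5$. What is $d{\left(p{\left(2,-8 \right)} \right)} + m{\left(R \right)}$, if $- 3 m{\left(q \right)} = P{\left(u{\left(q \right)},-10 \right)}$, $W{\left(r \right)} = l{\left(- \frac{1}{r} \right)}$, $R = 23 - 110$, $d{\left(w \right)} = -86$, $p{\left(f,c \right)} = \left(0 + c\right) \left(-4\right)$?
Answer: $- \frac{2581}{30} \approx -86.033$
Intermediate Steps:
$p{\left(f,c \right)} = - 4 c$ ($p{\left(f,c \right)} = c \left(-4\right) = - 4 c$)
$R = -87$
$W{\left(r \right)} = - \frac{1}{r}$
$P{\left(F,T \right)} = - \frac{1}{T}$
$m{\left(q \right)} = - \frac{1}{30}$ ($m{\left(q \right)} = - \frac{\left(-1\right) \frac{1}{-10}}{3} = - \frac{\left(-1\right) \left(- \frac{1}{10}\right)}{3} = \left(- \frac{1}{3}\right) \frac{1}{10} = - \frac{1}{30}$)
$d{\left(p{\left(2,-8 \right)} \right)} + m{\left(R \right)} = -86 - \frac{1}{30} = - \frac{2581}{30}$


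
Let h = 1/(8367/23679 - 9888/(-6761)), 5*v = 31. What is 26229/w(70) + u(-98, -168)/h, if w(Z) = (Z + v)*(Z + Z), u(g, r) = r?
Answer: -2734462394465/9036401028 ≈ -302.61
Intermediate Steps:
v = 31/5 (v = (1/5)*31 = 31/5 ≈ 6.2000)
h = 53364573/96902413 (h = 1/(8367*(1/23679) - 9888*(-1/6761)) = 1/(2789/7893 + 9888/6761) = 1/(96902413/53364573) = 53364573/96902413 ≈ 0.55070)
w(Z) = 2*Z*(31/5 + Z) (w(Z) = (Z + 31/5)*(Z + Z) = (31/5 + Z)*(2*Z) = 2*Z*(31/5 + Z))
26229/w(70) + u(-98, -168)/h = 26229/(((2/5)*70*(31 + 5*70))) - 168/53364573/96902413 = 26229/(((2/5)*70*(31 + 350))) - 168*96902413/53364573 = 26229/(((2/5)*70*381)) - 5426535128/17788191 = 26229/10668 - 5426535128/17788191 = 26229*(1/10668) - 5426535128/17788191 = 1249/508 - 5426535128/17788191 = -2734462394465/9036401028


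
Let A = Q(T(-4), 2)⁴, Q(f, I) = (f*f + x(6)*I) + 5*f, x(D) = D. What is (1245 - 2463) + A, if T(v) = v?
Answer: 2878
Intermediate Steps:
Q(f, I) = f² + 5*f + 6*I (Q(f, I) = (f*f + 6*I) + 5*f = (f² + 6*I) + 5*f = f² + 5*f + 6*I)
A = 4096 (A = ((-4)² + 5*(-4) + 6*2)⁴ = (16 - 20 + 12)⁴ = 8⁴ = 4096)
(1245 - 2463) + A = (1245 - 2463) + 4096 = -1218 + 4096 = 2878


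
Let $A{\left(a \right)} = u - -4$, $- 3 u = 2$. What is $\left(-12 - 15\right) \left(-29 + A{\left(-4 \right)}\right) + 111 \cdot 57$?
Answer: $7020$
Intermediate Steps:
$u = - \frac{2}{3}$ ($u = \left(- \frac{1}{3}\right) 2 = - \frac{2}{3} \approx -0.66667$)
$A{\left(a \right)} = \frac{10}{3}$ ($A{\left(a \right)} = - \frac{2}{3} - -4 = - \frac{2}{3} + 4 = \frac{10}{3}$)
$\left(-12 - 15\right) \left(-29 + A{\left(-4 \right)}\right) + 111 \cdot 57 = \left(-12 - 15\right) \left(-29 + \frac{10}{3}\right) + 111 \cdot 57 = \left(-27\right) \left(- \frac{77}{3}\right) + 6327 = 693 + 6327 = 7020$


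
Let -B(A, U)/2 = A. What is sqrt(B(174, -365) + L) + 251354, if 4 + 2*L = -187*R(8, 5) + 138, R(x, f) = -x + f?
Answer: 251354 + I*sqrt(2)/2 ≈ 2.5135e+5 + 0.70711*I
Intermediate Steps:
R(x, f) = f - x
L = 695/2 (L = -2 + (-187*(5 - 1*8) + 138)/2 = -2 + (-187*(5 - 8) + 138)/2 = -2 + (-187*(-3) + 138)/2 = -2 + (561 + 138)/2 = -2 + (1/2)*699 = -2 + 699/2 = 695/2 ≈ 347.50)
B(A, U) = -2*A
sqrt(B(174, -365) + L) + 251354 = sqrt(-2*174 + 695/2) + 251354 = sqrt(-348 + 695/2) + 251354 = sqrt(-1/2) + 251354 = I*sqrt(2)/2 + 251354 = 251354 + I*sqrt(2)/2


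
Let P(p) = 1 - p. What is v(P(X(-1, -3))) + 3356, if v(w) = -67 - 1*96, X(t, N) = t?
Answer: 3193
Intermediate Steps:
v(w) = -163 (v(w) = -67 - 96 = -163)
v(P(X(-1, -3))) + 3356 = -163 + 3356 = 3193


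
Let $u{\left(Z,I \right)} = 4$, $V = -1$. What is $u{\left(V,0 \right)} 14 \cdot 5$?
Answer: $280$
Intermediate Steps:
$u{\left(V,0 \right)} 14 \cdot 5 = 4 \cdot 14 \cdot 5 = 56 \cdot 5 = 280$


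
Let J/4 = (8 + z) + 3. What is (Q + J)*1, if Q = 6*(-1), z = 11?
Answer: 82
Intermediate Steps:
Q = -6
J = 88 (J = 4*((8 + 11) + 3) = 4*(19 + 3) = 4*22 = 88)
(Q + J)*1 = (-6 + 88)*1 = 82*1 = 82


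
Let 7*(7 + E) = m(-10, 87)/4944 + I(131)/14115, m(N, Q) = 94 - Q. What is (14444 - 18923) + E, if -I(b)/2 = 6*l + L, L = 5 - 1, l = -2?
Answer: -730458191737/162830640 ≈ -4486.0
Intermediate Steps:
L = 4
I(b) = 16 (I(b) = -2*(6*(-2) + 4) = -2*(-12 + 4) = -2*(-8) = 16)
E = -1139755177/162830640 (E = -7 + ((94 - 1*87)/4944 + 16/14115)/7 = -7 + ((94 - 87)*(1/4944) + 16*(1/14115))/7 = -7 + (7*(1/4944) + 16/14115)/7 = -7 + (7/4944 + 16/14115)/7 = -7 + (⅐)*(59303/23261520) = -7 + 59303/162830640 = -1139755177/162830640 ≈ -6.9996)
(14444 - 18923) + E = (14444 - 18923) - 1139755177/162830640 = -4479 - 1139755177/162830640 = -730458191737/162830640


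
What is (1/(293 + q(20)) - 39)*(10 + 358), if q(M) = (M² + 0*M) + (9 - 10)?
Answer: -2482804/173 ≈ -14351.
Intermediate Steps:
q(M) = -1 + M² (q(M) = (M² + 0) - 1 = M² - 1 = -1 + M²)
(1/(293 + q(20)) - 39)*(10 + 358) = (1/(293 + (-1 + 20²)) - 39)*(10 + 358) = (1/(293 + (-1 + 400)) - 39)*368 = (1/(293 + 399) - 39)*368 = (1/692 - 39)*368 = -26987/692*368 = -2482804/173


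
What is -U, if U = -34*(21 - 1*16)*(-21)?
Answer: -3570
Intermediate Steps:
U = 3570 (U = -34*(21 - 16)*(-21) = -34*5*(-21) = -170*(-21) = 3570)
-U = -1*3570 = -3570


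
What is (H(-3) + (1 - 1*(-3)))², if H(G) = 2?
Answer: 36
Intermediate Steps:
(H(-3) + (1 - 1*(-3)))² = (2 + (1 - 1*(-3)))² = (2 + (1 + 3))² = (2 + 4)² = 6² = 36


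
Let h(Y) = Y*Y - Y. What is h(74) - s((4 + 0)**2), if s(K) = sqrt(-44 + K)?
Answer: 5402 - 2*I*sqrt(7) ≈ 5402.0 - 5.2915*I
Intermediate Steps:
h(Y) = Y**2 - Y
h(74) - s((4 + 0)**2) = 74*(-1 + 74) - sqrt(-44 + (4 + 0)**2) = 74*73 - sqrt(-44 + 4**2) = 5402 - sqrt(-44 + 16) = 5402 - sqrt(-28) = 5402 - 2*I*sqrt(7)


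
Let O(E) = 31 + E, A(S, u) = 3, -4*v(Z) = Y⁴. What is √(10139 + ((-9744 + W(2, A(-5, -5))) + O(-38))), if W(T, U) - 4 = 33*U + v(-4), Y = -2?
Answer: √487 ≈ 22.068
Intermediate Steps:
v(Z) = -4 (v(Z) = -¼*(-2)⁴ = -¼*16 = -4)
W(T, U) = 33*U (W(T, U) = 4 + (33*U - 4) = 4 + (-4 + 33*U) = 33*U)
√(10139 + ((-9744 + W(2, A(-5, -5))) + O(-38))) = √(10139 + ((-9744 + 33*3) + (31 - 38))) = √(10139 + ((-9744 + 99) - 7)) = √(10139 + (-9645 - 7)) = √(10139 - 9652) = √487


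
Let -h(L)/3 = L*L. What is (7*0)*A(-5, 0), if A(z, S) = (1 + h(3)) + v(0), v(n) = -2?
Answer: 0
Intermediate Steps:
h(L) = -3*L² (h(L) = -3*L*L = -3*L²)
A(z, S) = -28 (A(z, S) = (1 - 3*3²) - 2 = (1 - 3*9) - 2 = (1 - 27) - 2 = -26 - 2 = -28)
(7*0)*A(-5, 0) = (7*0)*(-28) = 0*(-28) = 0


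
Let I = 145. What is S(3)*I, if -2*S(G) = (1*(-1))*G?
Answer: 435/2 ≈ 217.50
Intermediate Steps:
S(G) = G/2 (S(G) = -1*(-1)*G/2 = -(-1)*G/2 = G/2)
S(3)*I = ((½)*3)*145 = (3/2)*145 = 435/2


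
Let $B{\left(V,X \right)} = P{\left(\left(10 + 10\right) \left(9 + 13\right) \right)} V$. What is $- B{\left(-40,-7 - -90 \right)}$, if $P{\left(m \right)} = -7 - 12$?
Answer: $-760$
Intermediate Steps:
$P{\left(m \right)} = -19$
$B{\left(V,X \right)} = - 19 V$
$- B{\left(-40,-7 - -90 \right)} = - \left(-19\right) \left(-40\right) = \left(-1\right) 760 = -760$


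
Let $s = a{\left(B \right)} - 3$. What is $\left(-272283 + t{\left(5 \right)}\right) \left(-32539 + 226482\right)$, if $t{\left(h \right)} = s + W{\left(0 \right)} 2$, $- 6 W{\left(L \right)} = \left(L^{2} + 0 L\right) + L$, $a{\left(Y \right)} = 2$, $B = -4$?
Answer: $-52807575812$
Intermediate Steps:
$s = -1$ ($s = 2 - 3 = -1$)
$W{\left(L \right)} = - \frac{L}{6} - \frac{L^{2}}{6}$ ($W{\left(L \right)} = - \frac{\left(L^{2} + 0 L\right) + L}{6} = - \frac{\left(L^{2} + 0\right) + L}{6} = - \frac{L^{2} + L}{6} = - \frac{L + L^{2}}{6} = - \frac{L}{6} - \frac{L^{2}}{6}$)
$t{\left(h \right)} = -1$ ($t{\left(h \right)} = -1 + \left(- \frac{1}{6}\right) 0 \left(1 + 0\right) 2 = -1 + \left(- \frac{1}{6}\right) 0 \cdot 1 \cdot 2 = -1 + 0 \cdot 2 = -1 + 0 = -1$)
$\left(-272283 + t{\left(5 \right)}\right) \left(-32539 + 226482\right) = \left(-272283 - 1\right) \left(-32539 + 226482\right) = \left(-272284\right) 193943 = -52807575812$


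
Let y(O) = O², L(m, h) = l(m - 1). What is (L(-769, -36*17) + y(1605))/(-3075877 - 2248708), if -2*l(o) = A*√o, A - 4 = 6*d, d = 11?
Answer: -515205/1064917 + I*√770/152131 ≈ -0.4838 + 0.0001824*I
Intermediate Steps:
A = 70 (A = 4 + 6*11 = 4 + 66 = 70)
l(o) = -35*√o
L(m, h) = -35*√(-1 + m) (L(m, h) = -35*√(m - 1) = -35*√(-1 + m))
(L(-769, -36*17) + y(1605))/(-3075877 - 2248708) = (-35*√(-1 - 769) + 1605²)/(-3075877 - 2248708) = (-35*I*√770 + 2576025)/(-5324585) = (-35*I*√770 + 2576025)*(-1/5324585) = (2576025 - 35*I*√770)*(-1/5324585) = -515205/1064917 + I*√770/152131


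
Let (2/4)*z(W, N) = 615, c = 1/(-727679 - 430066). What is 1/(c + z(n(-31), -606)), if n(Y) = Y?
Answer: 1157745/1424026349 ≈ 0.00081301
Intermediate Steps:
c = -1/1157745 (c = 1/(-1157745) = -1/1157745 ≈ -8.6375e-7)
z(W, N) = 1230 (z(W, N) = 2*615 = 1230)
1/(c + z(n(-31), -606)) = 1/(-1/1157745 + 1230) = 1/(1424026349/1157745) = 1157745/1424026349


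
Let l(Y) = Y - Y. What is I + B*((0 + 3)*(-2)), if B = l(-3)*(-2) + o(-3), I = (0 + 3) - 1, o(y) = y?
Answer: 20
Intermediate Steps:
I = 2 (I = 3 - 1 = 2)
l(Y) = 0
B = -3 (B = 0*(-2) - 3 = 0 - 3 = -3)
I + B*((0 + 3)*(-2)) = 2 - 3*(0 + 3)*(-2) = 2 - 9*(-2) = 2 - 3*(-6) = 2 + 18 = 20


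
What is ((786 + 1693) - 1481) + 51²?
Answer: 3599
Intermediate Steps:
((786 + 1693) - 1481) + 51² = (2479 - 1481) + 2601 = 998 + 2601 = 3599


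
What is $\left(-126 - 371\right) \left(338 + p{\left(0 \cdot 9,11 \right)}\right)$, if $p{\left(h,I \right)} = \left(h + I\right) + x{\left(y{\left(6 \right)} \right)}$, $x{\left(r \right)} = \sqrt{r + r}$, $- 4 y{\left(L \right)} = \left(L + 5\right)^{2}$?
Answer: $-173453 - \frac{5467 i \sqrt{2}}{2} \approx -1.7345 \cdot 10^{5} - 3865.8 i$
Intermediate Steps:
$y{\left(L \right)} = - \frac{\left(5 + L\right)^{2}}{4}$ ($y{\left(L \right)} = - \frac{\left(L + 5\right)^{2}}{4} = - \frac{\left(5 + L\right)^{2}}{4}$)
$x{\left(r \right)} = \sqrt{2} \sqrt{r}$ ($x{\left(r \right)} = \sqrt{2 r} = \sqrt{2} \sqrt{r}$)
$p{\left(h,I \right)} = I + h + \frac{11 i \sqrt{2}}{2}$ ($p{\left(h,I \right)} = \left(h + I\right) + \sqrt{2} \sqrt{- \frac{\left(5 + 6\right)^{2}}{4}} = \left(I + h\right) + \sqrt{2} \sqrt{- \frac{11^{2}}{4}} = \left(I + h\right) + \sqrt{2} \sqrt{\left(- \frac{1}{4}\right) 121} = \left(I + h\right) + \sqrt{2} \sqrt{- \frac{121}{4}} = \left(I + h\right) + \sqrt{2} \frac{11 i}{2} = \left(I + h\right) + \frac{11 i \sqrt{2}}{2} = I + h + \frac{11 i \sqrt{2}}{2}$)
$\left(-126 - 371\right) \left(338 + p{\left(0 \cdot 9,11 \right)}\right) = \left(-126 - 371\right) \left(338 + \left(11 + 0 \cdot 9 + \frac{11 i \sqrt{2}}{2}\right)\right) = - 497 \left(338 + \left(11 + 0 + \frac{11 i \sqrt{2}}{2}\right)\right) = - 497 \left(338 + \left(11 + \frac{11 i \sqrt{2}}{2}\right)\right) = - 497 \left(349 + \frac{11 i \sqrt{2}}{2}\right) = -173453 - \frac{5467 i \sqrt{2}}{2}$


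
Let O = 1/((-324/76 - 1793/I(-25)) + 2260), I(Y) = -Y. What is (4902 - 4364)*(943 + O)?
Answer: 263156302911/518704 ≈ 5.0733e+5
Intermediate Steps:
O = 475/1037408 (O = 1/((-324/76 - 1793/((-1*(-25)))) + 2260) = 1/((-324*1/76 - 1793/25) + 2260) = 1/((-81/19 - 1793*1/25) + 2260) = 1/((-81/19 - 1793/25) + 2260) = 1/(-36092/475 + 2260) = 1/(1037408/475) = 475/1037408 ≈ 0.00045787)
(4902 - 4364)*(943 + O) = (4902 - 4364)*(943 + 475/1037408) = 538*(978276219/1037408) = 263156302911/518704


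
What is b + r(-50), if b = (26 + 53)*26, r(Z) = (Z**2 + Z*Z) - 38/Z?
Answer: 176369/25 ≈ 7054.8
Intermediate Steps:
r(Z) = -38/Z + 2*Z**2 (r(Z) = (Z**2 + Z**2) - 38/Z = 2*Z**2 - 38/Z = -38/Z + 2*Z**2)
b = 2054 (b = 79*26 = 2054)
b + r(-50) = 2054 + 2*(-19 + (-50)**3)/(-50) = 2054 + 2*(-1/50)*(-19 - 125000) = 2054 + 2*(-1/50)*(-125019) = 2054 + 125019/25 = 176369/25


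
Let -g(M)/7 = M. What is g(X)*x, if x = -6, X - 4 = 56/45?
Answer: 3304/15 ≈ 220.27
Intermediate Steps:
X = 236/45 (X = 4 + 56/45 = 236/45 ≈ 5.2444)
g(M) = -7*M
g(X)*x = -7*236/45*(-6) = -1652/45*(-6) = 3304/15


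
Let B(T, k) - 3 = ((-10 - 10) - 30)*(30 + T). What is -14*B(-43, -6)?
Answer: -9142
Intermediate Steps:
B(T, k) = -1497 - 50*T (B(T, k) = 3 + ((-10 - 10) - 30)*(30 + T) = 3 + (-20 - 30)*(30 + T) = 3 - 50*(30 + T) = 3 + (-1500 - 50*T) = -1497 - 50*T)
-14*B(-43, -6) = -14*(-1497 - 50*(-43)) = -14*(-1497 + 2150) = -14*653 = -9142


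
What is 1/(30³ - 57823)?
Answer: -1/30823 ≈ -3.2443e-5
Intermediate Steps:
1/(30³ - 57823) = 1/(27000 - 57823) = 1/(-30823) = -1/30823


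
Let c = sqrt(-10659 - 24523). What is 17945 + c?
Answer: 17945 + 7*I*sqrt(718) ≈ 17945.0 + 187.57*I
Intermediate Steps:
c = 7*I*sqrt(718) (c = sqrt(-35182) = 7*I*sqrt(718) ≈ 187.57*I)
17945 + c = 17945 + 7*I*sqrt(718)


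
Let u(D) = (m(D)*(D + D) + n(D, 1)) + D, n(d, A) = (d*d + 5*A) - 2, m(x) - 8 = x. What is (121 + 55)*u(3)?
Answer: 14256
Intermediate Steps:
m(x) = 8 + x
n(d, A) = -2 + d² + 5*A (n(d, A) = (d² + 5*A) - 2 = -2 + d² + 5*A)
u(D) = 3 + D + D² + 2*D*(8 + D) (u(D) = ((8 + D)*(D + D) + (-2 + D² + 5*1)) + D = ((8 + D)*(2*D) + (-2 + D² + 5)) + D = (2*D*(8 + D) + (3 + D²)) + D = (3 + D² + 2*D*(8 + D)) + D = 3 + D + D² + 2*D*(8 + D))
(121 + 55)*u(3) = (121 + 55)*(3 + 3*3² + 17*3) = 176*(3 + 3*9 + 51) = 176*(3 + 27 + 51) = 176*81 = 14256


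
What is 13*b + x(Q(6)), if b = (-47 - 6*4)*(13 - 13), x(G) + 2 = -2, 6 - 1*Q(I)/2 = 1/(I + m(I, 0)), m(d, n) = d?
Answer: -4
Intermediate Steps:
Q(I) = 12 - 1/I (Q(I) = 12 - 2/(I + I) = 12 - 2*1/(2*I) = 12 - 1/I)
x(G) = -4 (x(G) = -2 - 2 = -4)
b = 0 (b = (-47 - 24)*0 = -71*0 = 0)
13*b + x(Q(6)) = 13*0 - 4 = 0 - 4 = -4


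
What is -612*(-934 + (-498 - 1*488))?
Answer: 1175040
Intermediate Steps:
-612*(-934 + (-498 - 1*488)) = -612*(-934 + (-498 - 488)) = -612*(-934 - 986) = -612*(-1920) = 1175040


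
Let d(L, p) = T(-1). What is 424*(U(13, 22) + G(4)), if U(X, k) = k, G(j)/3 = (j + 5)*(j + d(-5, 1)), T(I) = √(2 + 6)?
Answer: 55120 + 22896*√2 ≈ 87500.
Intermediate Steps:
T(I) = 2*√2 (T(I) = √8 = 2*√2)
d(L, p) = 2*√2
G(j) = 3*(5 + j)*(j + 2*√2) (G(j) = 3*((j + 5)*(j + 2*√2)) = 3*((5 + j)*(j + 2*√2)) = 3*(5 + j)*(j + 2*√2))
424*(U(13, 22) + G(4)) = 424*(22 + (3*4² + 15*4 + 30*√2 + 6*4*√2)) = 424*(22 + (3*16 + 60 + 30*√2 + 24*√2)) = 424*(22 + (48 + 60 + 30*√2 + 24*√2)) = 424*(22 + (108 + 54*√2)) = 424*(130 + 54*√2) = 55120 + 22896*√2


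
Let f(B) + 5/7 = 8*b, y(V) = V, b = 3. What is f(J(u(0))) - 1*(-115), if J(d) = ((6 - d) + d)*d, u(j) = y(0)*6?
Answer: 968/7 ≈ 138.29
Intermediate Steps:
u(j) = 0 (u(j) = 0*6 = 0)
J(d) = 6*d
f(B) = 163/7 (f(B) = -5/7 + 8*3 = -5/7 + 24 = 163/7)
f(J(u(0))) - 1*(-115) = 163/7 - 1*(-115) = 163/7 + 115 = 968/7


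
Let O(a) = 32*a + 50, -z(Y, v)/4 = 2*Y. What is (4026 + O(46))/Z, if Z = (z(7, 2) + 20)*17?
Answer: -1387/153 ≈ -9.0654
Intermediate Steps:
z(Y, v) = -8*Y
O(a) = 50 + 32*a
Z = -612 (Z = (-8*7 + 20)*17 = (-56 + 20)*17 = -36*17 = -612)
(4026 + O(46))/Z = (4026 + (50 + 32*46))/(-612) = (4026 + (50 + 1472))*(-1/612) = (4026 + 1522)*(-1/612) = 5548*(-1/612) = -1387/153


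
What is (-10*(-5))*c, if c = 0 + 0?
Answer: 0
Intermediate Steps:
c = 0
(-10*(-5))*c = -10*(-5)*0 = 50*0 = 0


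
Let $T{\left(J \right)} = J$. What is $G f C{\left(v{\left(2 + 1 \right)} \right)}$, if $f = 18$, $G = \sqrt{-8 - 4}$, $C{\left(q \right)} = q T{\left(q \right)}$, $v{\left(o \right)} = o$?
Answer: $324 i \sqrt{3} \approx 561.18 i$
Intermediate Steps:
$C{\left(q \right)} = q^{2}$ ($C{\left(q \right)} = q q = q^{2}$)
$G = 2 i \sqrt{3}$ ($G = \sqrt{-12} = 2 i \sqrt{3} \approx 3.4641 i$)
$G f C{\left(v{\left(2 + 1 \right)} \right)} = 2 i \sqrt{3} \cdot 18 \left(2 + 1\right)^{2} = 36 i \sqrt{3} \cdot 3^{2} = 36 i \sqrt{3} \cdot 9 = 324 i \sqrt{3}$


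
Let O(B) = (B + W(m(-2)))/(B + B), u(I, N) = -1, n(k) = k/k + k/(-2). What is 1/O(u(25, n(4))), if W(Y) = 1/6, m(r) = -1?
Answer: 12/5 ≈ 2.4000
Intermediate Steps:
n(k) = 1 - k/2 (n(k) = 1 + k*(-½) = 1 - k/2)
W(Y) = ⅙
O(B) = (⅙ + B)/(2*B) (O(B) = (B + ⅙)/(B + B) = (⅙ + B)/((2*B)) = (⅙ + B)*(1/(2*B)) = (⅙ + B)/(2*B))
1/O(u(25, n(4))) = 1/((1/12)*(1 + 6*(-1))/(-1)) = 1/((1/12)*(-1)*(1 - 6)) = 1/((1/12)*(-1)*(-5)) = 1/(5/12) = 12/5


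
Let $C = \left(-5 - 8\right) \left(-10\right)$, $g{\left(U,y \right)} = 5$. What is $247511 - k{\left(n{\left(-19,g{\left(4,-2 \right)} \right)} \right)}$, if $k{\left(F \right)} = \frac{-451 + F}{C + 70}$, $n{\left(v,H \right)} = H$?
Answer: $\frac{24751323}{100} \approx 2.4751 \cdot 10^{5}$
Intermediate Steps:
$C = 130$ ($C = \left(-13\right) \left(-10\right) = 130$)
$k{\left(F \right)} = - \frac{451}{200} + \frac{F}{200}$ ($k{\left(F \right)} = \frac{-451 + F}{130 + 70} = \frac{-451 + F}{200} = \left(-451 + F\right) \frac{1}{200} = - \frac{451}{200} + \frac{F}{200}$)
$247511 - k{\left(n{\left(-19,g{\left(4,-2 \right)} \right)} \right)} = 247511 - \left(- \frac{451}{200} + \frac{1}{200} \cdot 5\right) = 247511 - \left(- \frac{451}{200} + \frac{1}{40}\right) = 247511 - - \frac{223}{100} = 247511 + \frac{223}{100} = \frac{24751323}{100}$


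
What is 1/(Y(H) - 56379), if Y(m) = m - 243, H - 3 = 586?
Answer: -1/56033 ≈ -1.7847e-5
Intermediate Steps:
H = 589 (H = 3 + 586 = 589)
Y(m) = -243 + m
1/(Y(H) - 56379) = 1/((-243 + 589) - 56379) = 1/(346 - 56379) = 1/(-56033) = -1/56033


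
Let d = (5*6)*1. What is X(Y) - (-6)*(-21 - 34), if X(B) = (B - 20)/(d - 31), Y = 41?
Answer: -351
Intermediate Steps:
d = 30 (d = 30*1 = 30)
X(B) = 20 - B (X(B) = (B - 20)/(30 - 31) = (-20 + B)/(-1) = (-20 + B)*(-1) = 20 - B)
X(Y) - (-6)*(-21 - 34) = (20 - 1*41) - (-6)*(-21 - 34) = (20 - 41) - (-6)*(-55) = -21 - 1*330 = -21 - 330 = -351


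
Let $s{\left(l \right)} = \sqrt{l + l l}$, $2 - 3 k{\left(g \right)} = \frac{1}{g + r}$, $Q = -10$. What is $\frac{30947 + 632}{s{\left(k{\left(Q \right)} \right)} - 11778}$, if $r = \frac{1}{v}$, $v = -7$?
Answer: $- \frac{8437215356739}{3146822939929} - \frac{6726327 \sqrt{53938}}{6293645879858} \approx -2.6814$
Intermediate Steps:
$r = - \frac{1}{7}$ ($r = \frac{1}{-7} = - \frac{1}{7} \approx -0.14286$)
$k{\left(g \right)} = \frac{2}{3} - \frac{1}{3 \left(- \frac{1}{7} + g\right)}$ ($k{\left(g \right)} = \frac{2}{3} - \frac{1}{3 \left(g - \frac{1}{7}\right)} = \frac{2}{3} - \frac{1}{3 \left(- \frac{1}{7} + g\right)}$)
$s{\left(l \right)} = \sqrt{l + l^{2}}$
$\frac{30947 + 632}{s{\left(k{\left(Q \right)} \right)} - 11778} = \frac{30947 + 632}{\sqrt{\frac{-9 + 14 \left(-10\right)}{3 \left(-1 + 7 \left(-10\right)\right)} \left(1 + \frac{-9 + 14 \left(-10\right)}{3 \left(-1 + 7 \left(-10\right)\right)}\right)} - 11778} = \frac{31579}{\sqrt{\frac{-9 - 140}{3 \left(-1 - 70\right)} \left(1 + \frac{-9 - 140}{3 \left(-1 - 70\right)}\right)} - 11778} = \frac{31579}{\sqrt{\frac{1}{3} \frac{1}{-71} \left(-149\right) \left(1 + \frac{1}{3} \frac{1}{-71} \left(-149\right)\right)} - 11778} = \frac{31579}{\sqrt{\frac{1}{3} \left(- \frac{1}{71}\right) \left(-149\right) \left(1 + \frac{1}{3} \left(- \frac{1}{71}\right) \left(-149\right)\right)} - 11778} = \frac{31579}{\sqrt{\frac{149 \left(1 + \frac{149}{213}\right)}{213}} - 11778} = \frac{31579}{\sqrt{\frac{149}{213} \cdot \frac{362}{213}} - 11778} = \frac{31579}{\sqrt{\frac{53938}{45369}} - 11778} = \frac{31579}{\frac{\sqrt{53938}}{213} - 11778} = \frac{31579}{-11778 + \frac{\sqrt{53938}}{213}}$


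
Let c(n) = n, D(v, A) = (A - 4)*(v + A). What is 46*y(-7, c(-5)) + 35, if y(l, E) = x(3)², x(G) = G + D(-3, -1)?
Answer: 24369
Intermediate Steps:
D(v, A) = (-4 + A)*(A + v)
x(G) = 20 + G (x(G) = G + ((-1)² - 4*(-1) - 4*(-3) - 1*(-3)) = G + (1 + 4 + 12 + 3) = G + 20 = 20 + G)
y(l, E) = 529 (y(l, E) = (20 + 3)² = 23² = 529)
46*y(-7, c(-5)) + 35 = 46*529 + 35 = 24334 + 35 = 24369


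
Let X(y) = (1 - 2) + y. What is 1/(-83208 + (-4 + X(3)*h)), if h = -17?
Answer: -1/83246 ≈ -1.2013e-5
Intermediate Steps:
X(y) = -1 + y
1/(-83208 + (-4 + X(3)*h)) = 1/(-83208 + (-4 + (-1 + 3)*(-17))) = 1/(-83208 + (-4 + 2*(-17))) = 1/(-83208 + (-4 - 34)) = 1/(-83208 - 38) = 1/(-83246) = -1/83246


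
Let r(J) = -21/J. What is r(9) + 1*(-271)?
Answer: -820/3 ≈ -273.33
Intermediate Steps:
r(9) + 1*(-271) = -21/9 + 1*(-271) = -21*⅑ - 271 = -7/3 - 271 = -820/3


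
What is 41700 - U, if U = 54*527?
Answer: 13242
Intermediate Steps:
U = 28458
41700 - U = 41700 - 1*28458 = 41700 - 28458 = 13242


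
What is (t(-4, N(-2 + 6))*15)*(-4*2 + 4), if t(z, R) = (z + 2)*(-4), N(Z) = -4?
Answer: -480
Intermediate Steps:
t(z, R) = -8 - 4*z (t(z, R) = (2 + z)*(-4) = -8 - 4*z)
(t(-4, N(-2 + 6))*15)*(-4*2 + 4) = ((-8 - 4*(-4))*15)*(-4*2 + 4) = ((-8 + 16)*15)*(-8 + 4) = (8*15)*(-4) = 120*(-4) = -480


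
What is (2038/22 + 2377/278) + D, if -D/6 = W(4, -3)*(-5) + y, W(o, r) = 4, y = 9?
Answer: 511257/3058 ≈ 167.19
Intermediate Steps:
D = 66 (D = -6*(4*(-5) + 9) = -6*(-20 + 9) = -6*(-11) = 66)
(2038/22 + 2377/278) + D = (2038/22 + 2377/278) + 66 = (2038*(1/22) + 2377*(1/278)) + 66 = (1019/11 + 2377/278) + 66 = 309429/3058 + 66 = 511257/3058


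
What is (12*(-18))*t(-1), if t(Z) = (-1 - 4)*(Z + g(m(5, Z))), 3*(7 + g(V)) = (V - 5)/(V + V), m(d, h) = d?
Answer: -8640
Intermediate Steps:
g(V) = -7 + (-5 + V)/(6*V) (g(V) = -7 + ((V - 5)/(V + V))/3 = -7 + ((-5 + V)/((2*V)))/3 = -7 + ((-5 + V)*(1/(2*V)))/3 = -7 + ((-5 + V)/(2*V))/3 = -7 + (-5 + V)/(6*V))
t(Z) = 35 - 5*Z (t(Z) = (-1 - 4)*(Z + (1/6)*(-5 - 41*5)/5) = -5*(Z + (1/6)*(1/5)*(-5 - 205)) = -5*(Z + (1/6)*(1/5)*(-210)) = -5*(Z - 7) = -5*(-7 + Z) = 35 - 5*Z)
(12*(-18))*t(-1) = (12*(-18))*(35 - 5*(-1)) = -216*(35 + 5) = -216*40 = -8640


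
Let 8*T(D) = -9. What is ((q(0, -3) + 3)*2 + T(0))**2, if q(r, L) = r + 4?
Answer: 10609/64 ≈ 165.77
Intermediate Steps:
q(r, L) = 4 + r
T(D) = -9/8 (T(D) = (1/8)*(-9) = -9/8)
((q(0, -3) + 3)*2 + T(0))**2 = (((4 + 0) + 3)*2 - 9/8)**2 = ((4 + 3)*2 - 9/8)**2 = (7*2 - 9/8)**2 = (14 - 9/8)**2 = (103/8)**2 = 10609/64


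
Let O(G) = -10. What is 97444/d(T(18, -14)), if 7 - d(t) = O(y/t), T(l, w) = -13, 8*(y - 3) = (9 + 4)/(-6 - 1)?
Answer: 5732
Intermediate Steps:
y = 155/56 (y = 3 + ((9 + 4)/(-6 - 1))/8 = 3 + (13/(-7))/8 = 3 + (13*(-1/7))/8 = 3 + (1/8)*(-13/7) = 3 - 13/56 = 155/56 ≈ 2.7679)
d(t) = 17 (d(t) = 7 - 1*(-10) = 7 + 10 = 17)
97444/d(T(18, -14)) = 97444/17 = 97444*(1/17) = 5732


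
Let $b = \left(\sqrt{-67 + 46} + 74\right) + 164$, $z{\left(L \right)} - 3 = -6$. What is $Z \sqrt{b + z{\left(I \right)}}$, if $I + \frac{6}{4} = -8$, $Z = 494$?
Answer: $494 \sqrt{235 + i \sqrt{21}} \approx 7573.2 + 73.833 i$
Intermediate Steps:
$I = - \frac{19}{2}$ ($I = - \frac{3}{2} - 8 = - \frac{19}{2} \approx -9.5$)
$z{\left(L \right)} = -3$ ($z{\left(L \right)} = 3 - 6 = -3$)
$b = 238 + i \sqrt{21}$ ($b = \left(\sqrt{-21} + 74\right) + 164 = \left(i \sqrt{21} + 74\right) + 164 = \left(74 + i \sqrt{21}\right) + 164 = 238 + i \sqrt{21} \approx 238.0 + 4.5826 i$)
$Z \sqrt{b + z{\left(I \right)}} = 494 \sqrt{\left(238 + i \sqrt{21}\right) - 3} = 494 \sqrt{235 + i \sqrt{21}}$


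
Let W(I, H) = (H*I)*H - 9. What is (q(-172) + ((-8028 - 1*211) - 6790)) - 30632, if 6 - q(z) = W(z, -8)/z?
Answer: -7863677/172 ≈ -45719.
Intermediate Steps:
W(I, H) = -9 + I*H² (W(I, H) = I*H² - 9 = -9 + I*H²)
q(z) = 6 - (-9 + 64*z)/z (q(z) = 6 - (-9 + z*(-8)²)/z = 6 - (-9 + z*64)/z = 6 - (-9 + 64*z)/z)
(q(-172) + ((-8028 - 1*211) - 6790)) - 30632 = ((-58 + 9/(-172)) + ((-8028 - 1*211) - 6790)) - 30632 = ((-58 + 9*(-1/172)) + ((-8028 - 211) - 6790)) - 30632 = ((-58 - 9/172) + (-8239 - 6790)) - 30632 = (-9985/172 - 15029) - 30632 = -2594973/172 - 30632 = -7863677/172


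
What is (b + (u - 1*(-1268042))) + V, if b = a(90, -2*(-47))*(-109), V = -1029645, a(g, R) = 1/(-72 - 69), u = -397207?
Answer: -22392101/141 ≈ -1.5881e+5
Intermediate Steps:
a(g, R) = -1/141 (a(g, R) = 1/(-141) = -1/141)
b = 109/141 (b = -1/141*(-109) = 109/141 ≈ 0.77305)
(b + (u - 1*(-1268042))) + V = (109/141 + (-397207 - 1*(-1268042))) - 1029645 = (109/141 + (-397207 + 1268042)) - 1029645 = (109/141 + 870835) - 1029645 = 122787844/141 - 1029645 = -22392101/141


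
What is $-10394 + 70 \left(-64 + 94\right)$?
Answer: $-8294$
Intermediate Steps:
$-10394 + 70 \left(-64 + 94\right) = -10394 + 70 \cdot 30 = -10394 + 2100 = -8294$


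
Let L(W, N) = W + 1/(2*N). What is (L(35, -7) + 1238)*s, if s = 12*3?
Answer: 320778/7 ≈ 45825.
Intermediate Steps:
s = 36
L(W, N) = W + 1/(2*N)
(L(35, -7) + 1238)*s = ((35 + (½)/(-7)) + 1238)*36 = ((35 + (½)*(-⅐)) + 1238)*36 = ((35 - 1/14) + 1238)*36 = (489/14 + 1238)*36 = (17821/14)*36 = 320778/7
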